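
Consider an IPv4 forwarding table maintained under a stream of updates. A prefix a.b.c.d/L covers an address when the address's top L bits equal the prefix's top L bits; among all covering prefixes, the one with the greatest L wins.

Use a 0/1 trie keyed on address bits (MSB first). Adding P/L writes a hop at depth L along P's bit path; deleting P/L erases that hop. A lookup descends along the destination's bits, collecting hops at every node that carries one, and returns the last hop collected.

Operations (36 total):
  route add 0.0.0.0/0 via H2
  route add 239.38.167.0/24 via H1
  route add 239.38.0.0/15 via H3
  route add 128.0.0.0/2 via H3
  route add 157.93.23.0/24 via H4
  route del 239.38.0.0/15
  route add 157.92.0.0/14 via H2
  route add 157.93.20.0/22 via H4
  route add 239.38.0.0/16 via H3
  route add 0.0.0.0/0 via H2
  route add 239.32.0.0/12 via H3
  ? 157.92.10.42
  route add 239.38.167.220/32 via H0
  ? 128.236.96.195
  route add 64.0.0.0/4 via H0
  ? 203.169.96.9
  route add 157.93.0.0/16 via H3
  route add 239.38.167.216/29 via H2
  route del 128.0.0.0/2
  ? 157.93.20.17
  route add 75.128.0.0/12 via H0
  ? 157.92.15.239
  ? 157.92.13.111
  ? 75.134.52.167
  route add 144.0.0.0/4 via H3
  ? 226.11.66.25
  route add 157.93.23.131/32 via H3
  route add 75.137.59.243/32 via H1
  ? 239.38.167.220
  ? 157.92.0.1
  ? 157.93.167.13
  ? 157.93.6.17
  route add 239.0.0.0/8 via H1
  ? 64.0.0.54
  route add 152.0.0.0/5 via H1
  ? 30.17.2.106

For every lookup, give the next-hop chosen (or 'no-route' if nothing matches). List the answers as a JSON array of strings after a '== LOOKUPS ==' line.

Apply in order:
  + 0.0.0.0/0 (H2) depth=0
  + 239.38.167.0/24 (H1) depth=24
  + 239.38.0.0/15 (H3) depth=15
  + 128.0.0.0/2 (H3) depth=2
  + 157.93.23.0/24 (H4) depth=24
  - 239.38.0.0/15 clear@15
  + 157.92.0.0/14 (H2) depth=14
  + 157.93.20.0/22 (H4) depth=22
  + 239.38.0.0/16 (H3) depth=16
  + 0.0.0.0/0 (H2) depth=0
  + 239.32.0.0/12 (H3) depth=12
  Q 157.92.10.42: descend 100111010101110 ; hops seen [H2,H3,H2] ; pick H2
  + 239.38.167.220/32 (H0) depth=32
  Q 128.236.96.195: descend 100 ; hops seen [H2,H3] ; pick H3
  + 64.0.0.0/4 (H0) depth=4
  Q 203.169.96.9: descend 11 ; hops seen [H2] ; pick H2
  + 157.93.0.0/16 (H3) depth=16
  + 239.38.167.216/29 (H2) depth=29
  - 128.0.0.0/2 clear@2
  Q 157.93.20.17: descend 1001110101011101000101 ; hops seen [H2,H2,H3,H4] ; pick H4
  + 75.128.0.0/12 (H0) depth=12
  Q 157.92.15.239: descend 100111010101110 ; hops seen [H2,H2] ; pick H2
  Q 157.92.13.111: descend 100111010101110 ; hops seen [H2,H2] ; pick H2
  Q 75.134.52.167: descend 010010111000 ; hops seen [H2,H0,H0] ; pick H0
  + 144.0.0.0/4 (H3) depth=4
  Q 226.11.66.25: descend 1110 ; hops seen [H2] ; pick H2
  + 157.93.23.131/32 (H3) depth=32
  + 75.137.59.243/32 (H1) depth=32
  Q 239.38.167.220: descend 11101111001001101010011111011100 ; hops seen [H2,H3,H3,H1,H2,H0] ; pick H0
  Q 157.92.0.1: descend 100111010101110 ; hops seen [H2,H3,H2] ; pick H2
  Q 157.93.167.13: descend 1001110101011101 ; hops seen [H2,H3,H2,H3] ; pick H3
  Q 157.93.6.17: descend 1001110101011101000 ; hops seen [H2,H3,H2,H3] ; pick H3
  + 239.0.0.0/8 (H1) depth=8
  Q 64.0.0.54: descend 0100 ; hops seen [H2,H0] ; pick H0
  + 152.0.0.0/5 (H1) depth=5
  Q 30.17.2.106: descend 0 ; hops seen [H2] ; pick H2

== LOOKUPS ==
["H2","H3","H2","H4","H2","H2","H0","H2","H0","H2","H3","H3","H0","H2"]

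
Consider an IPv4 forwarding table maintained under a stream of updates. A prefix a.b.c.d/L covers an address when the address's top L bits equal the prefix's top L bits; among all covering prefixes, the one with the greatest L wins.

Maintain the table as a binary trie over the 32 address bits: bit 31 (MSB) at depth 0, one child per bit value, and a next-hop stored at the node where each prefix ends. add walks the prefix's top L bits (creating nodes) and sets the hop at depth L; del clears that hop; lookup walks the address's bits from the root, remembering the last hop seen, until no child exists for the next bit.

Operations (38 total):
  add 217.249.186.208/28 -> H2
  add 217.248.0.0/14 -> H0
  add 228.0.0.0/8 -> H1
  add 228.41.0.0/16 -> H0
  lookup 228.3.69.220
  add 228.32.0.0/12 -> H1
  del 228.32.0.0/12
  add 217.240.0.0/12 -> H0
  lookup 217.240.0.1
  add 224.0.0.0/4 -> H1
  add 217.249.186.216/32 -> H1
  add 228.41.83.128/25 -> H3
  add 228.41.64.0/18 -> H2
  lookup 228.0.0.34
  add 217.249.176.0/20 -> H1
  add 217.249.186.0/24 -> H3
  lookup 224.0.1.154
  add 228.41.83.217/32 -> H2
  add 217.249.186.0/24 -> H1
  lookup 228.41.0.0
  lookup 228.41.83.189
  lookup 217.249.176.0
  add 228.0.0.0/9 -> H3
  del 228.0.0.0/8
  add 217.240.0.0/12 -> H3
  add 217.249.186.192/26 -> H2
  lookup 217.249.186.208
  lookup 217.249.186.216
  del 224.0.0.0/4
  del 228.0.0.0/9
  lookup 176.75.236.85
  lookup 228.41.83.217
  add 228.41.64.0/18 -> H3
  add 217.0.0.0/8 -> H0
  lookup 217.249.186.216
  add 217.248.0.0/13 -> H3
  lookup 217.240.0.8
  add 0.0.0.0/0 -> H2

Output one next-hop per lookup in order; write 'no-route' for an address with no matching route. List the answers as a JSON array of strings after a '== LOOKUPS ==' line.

Trace:
  add 217.249.186.208/28 -> H2 at depth 28
  add 217.248.0.0/14 -> H0 at depth 14
  add 228.0.0.0/8 -> H1 at depth 8
  add 228.41.0.0/16 -> H0 at depth 16
  ? 228.3.69.220  path d0:-→d1:-→d2:-→d3:-→d4:-→d5:-→d6:-→d7:-→d8:H1→d9:-→d10:-  best=H1
  add 228.32.0.0/12 -> H1 at depth 12
  - 228.32.0.0/12 clear@12
  add 217.240.0.0/12 -> H0 at depth 12
  ? 217.240.0.1  path d0:-→d1:-→d2:-→d3:-→d4:-→d5:-→d6:-→d7:-→d8:-→d9:-→d10:-→d11:-→d12:H0  best=H0
  add 224.0.0.0/4 -> H1 at depth 4
  add 217.249.186.216/32 -> H1 at depth 32
  add 228.41.83.128/25 -> H3 at depth 25
  add 228.41.64.0/18 -> H2 at depth 18
  ? 228.0.0.34  path d0:-→d1:-→d2:-→d3:-→d4:H1→d5:-→d6:-→d7:-→d8:H1→d9:-→d10:-  best=H1
  add 217.249.176.0/20 -> H1 at depth 20
  add 217.249.186.0/24 -> H3 at depth 24
  ? 224.0.1.154  path d0:-→d1:-→d2:-→d3:-→d4:H1→d5:-  best=H1
  add 228.41.83.217/32 -> H2 at depth 32
  add 217.249.186.0/24 -> H1 at depth 24
  ? 228.41.0.0  path d0:-→d1:-→d2:-→d3:-→d4:H1→d5:-→d6:-→d7:-→d8:H1→d9:-→d10:-→d11:-→d12:-→d13:-→d14:-→d15:-→d16:H0→d17:-  best=H0
  ? 228.41.83.189  path d0:-→d1:-→d2:-→d3:-→d4:H1→d5:-→d6:-→d7:-→d8:H1→d9:-→d10:-→d11:-→d12:-→d13:-→d14:-→d15:-→d16:H0→d17:-→d18:H2→d19:-→d20:-→d21:-→d22:-→d23:-→d24:-→d25:H3  best=H3
  ? 217.249.176.0  path d0:-→d1:-→d2:-→d3:-→d4:-→d5:-→d6:-→d7:-→d8:-→d9:-→d10:-→d11:-→d12:H0→d13:-→d14:H0→d15:-→d16:-→d17:-→d18:-→d19:-→d20:H1  best=H1
  add 228.0.0.0/9 -> H3 at depth 9
  - 228.0.0.0/8 clear@8
  add 217.240.0.0/12 -> H3 at depth 12
  add 217.249.186.192/26 -> H2 at depth 26
  ? 217.249.186.208  path d0:-→d1:-→d2:-→d3:-→d4:-→d5:-→d6:-→d7:-→d8:-→d9:-→d10:-→d11:-→d12:H3→d13:-→d14:H0→d15:-→d16:-→d17:-→d18:-→d19:-→d20:H1→d21:-→d22:-→d23:-→d24:H1→d25:-→d26:H2→d27:-→d28:H2  best=H2
  ? 217.249.186.216  path d0:-→d1:-→d2:-→d3:-→d4:-→d5:-→d6:-→d7:-→d8:-→d9:-→d10:-→d11:-→d12:H3→d13:-→d14:H0→d15:-→d16:-→d17:-→d18:-→d19:-→d20:H1→d21:-→d22:-→d23:-→d24:H1→d25:-→d26:H2→d27:-→d28:H2→d29:-→d30:-→d31:-→d32:H1  best=H1
  - 224.0.0.0/4 clear@4
  - 228.0.0.0/9 clear@9
  ? 176.75.236.85  path d0:-→d1:-  best=no-route
  ? 228.41.83.217  path d0:-→d1:-→d2:-→d3:-→d4:-→d5:-→d6:-→d7:-→d8:-→d9:-→d10:-→d11:-→d12:-→d13:-→d14:-→d15:-→d16:H0→d17:-→d18:H2→d19:-→d20:-→d21:-→d22:-→d23:-→d24:-→d25:H3→d26:-→d27:-→d28:-→d29:-→d30:-→d31:-→d32:H2  best=H2
  add 228.41.64.0/18 -> H3 at depth 18
  add 217.0.0.0/8 -> H0 at depth 8
  ? 217.249.186.216  path d0:-→d1:-→d2:-→d3:-→d4:-→d5:-→d6:-→d7:-→d8:H0→d9:-→d10:-→d11:-→d12:H3→d13:-→d14:H0→d15:-→d16:-→d17:-→d18:-→d19:-→d20:H1→d21:-→d22:-→d23:-→d24:H1→d25:-→d26:H2→d27:-→d28:H2→d29:-→d30:-→d31:-→d32:H1  best=H1
  add 217.248.0.0/13 -> H3 at depth 13
  ? 217.240.0.8  path d0:-→d1:-→d2:-→d3:-→d4:-→d5:-→d6:-→d7:-→d8:H0→d9:-→d10:-→d11:-→d12:H3  best=H3
  add 0.0.0.0/0 -> H2 at depth 0

== LOOKUPS ==
["H1","H0","H1","H1","H0","H3","H1","H2","H1","no-route","H2","H1","H3"]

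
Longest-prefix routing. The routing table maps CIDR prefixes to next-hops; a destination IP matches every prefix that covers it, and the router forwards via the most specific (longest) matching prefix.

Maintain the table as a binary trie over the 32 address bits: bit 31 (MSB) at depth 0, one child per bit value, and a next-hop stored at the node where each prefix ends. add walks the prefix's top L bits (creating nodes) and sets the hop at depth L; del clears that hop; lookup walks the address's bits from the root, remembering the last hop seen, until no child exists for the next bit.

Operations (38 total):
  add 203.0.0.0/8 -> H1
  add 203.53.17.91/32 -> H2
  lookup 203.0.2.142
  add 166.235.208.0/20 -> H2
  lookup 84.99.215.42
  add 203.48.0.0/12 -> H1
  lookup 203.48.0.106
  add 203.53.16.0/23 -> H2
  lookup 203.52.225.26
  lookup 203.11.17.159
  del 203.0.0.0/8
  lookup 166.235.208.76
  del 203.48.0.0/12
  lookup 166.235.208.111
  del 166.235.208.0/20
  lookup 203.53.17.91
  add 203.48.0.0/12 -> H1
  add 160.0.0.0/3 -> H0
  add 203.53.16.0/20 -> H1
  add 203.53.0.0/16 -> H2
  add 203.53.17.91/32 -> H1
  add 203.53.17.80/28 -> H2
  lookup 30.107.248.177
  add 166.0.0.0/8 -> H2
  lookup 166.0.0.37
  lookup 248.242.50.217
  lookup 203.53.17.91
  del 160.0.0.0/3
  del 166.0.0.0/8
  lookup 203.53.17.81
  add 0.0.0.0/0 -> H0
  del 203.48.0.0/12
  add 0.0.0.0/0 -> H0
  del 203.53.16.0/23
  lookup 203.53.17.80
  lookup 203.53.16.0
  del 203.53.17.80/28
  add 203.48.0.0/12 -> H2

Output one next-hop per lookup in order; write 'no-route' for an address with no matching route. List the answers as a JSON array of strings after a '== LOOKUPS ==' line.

Apply in order:
  add 203.0.0.0/8 -> H1 at depth 8
  add 203.53.17.91/32 -> H2 at depth 32
  ? 203.0.2.142  path d0:-→d1:-→d2:-→d3:-→d4:-→d5:-→d6:-→d7:-→d8:H1→d9:-→d10:-  best=H1
  add 166.235.208.0/20 -> H2 at depth 20
  ? 84.99.215.42  path d0:-  best=no-route
  add 203.48.0.0/12 -> H1 at depth 12
  ? 203.48.0.106  path d0:-→d1:-→d2:-→d3:-→d4:-→d5:-→d6:-→d7:-→d8:H1→d9:-→d10:-→d11:-→d12:H1→d13:-  best=H1
  add 203.53.16.0/23 -> H2 at depth 23
  ? 203.52.225.26  path d0:-→d1:-→d2:-→d3:-→d4:-→d5:-→d6:-→d7:-→d8:H1→d9:-→d10:-→d11:-→d12:H1→d13:-→d14:-→d15:-  best=H1
  ? 203.11.17.159  path d0:-→d1:-→d2:-→d3:-→d4:-→d5:-→d6:-→d7:-→d8:H1→d9:-→d10:-  best=H1
  - 203.0.0.0/8 clear@8
  ? 166.235.208.76  path d0:-→d1:-→d2:-→d3:-→d4:-→d5:-→d6:-→d7:-→d8:-→d9:-→d10:-→d11:-→d12:-→d13:-→d14:-→d15:-→d16:-→d17:-→d18:-→d19:-→d20:H2  best=H2
  - 203.48.0.0/12 clear@12
  ? 166.235.208.111  path d0:-→d1:-→d2:-→d3:-→d4:-→d5:-→d6:-→d7:-→d8:-→d9:-→d10:-→d11:-→d12:-→d13:-→d14:-→d15:-→d16:-→d17:-→d18:-→d19:-→d20:H2  best=H2
  - 166.235.208.0/20 clear@20
  ? 203.53.17.91  path d0:-→d1:-→d2:-→d3:-→d4:-→d5:-→d6:-→d7:-→d8:-→d9:-→d10:-→d11:-→d12:-→d13:-→d14:-→d15:-→d16:-→d17:-→d18:-→d19:-→d20:-→d21:-→d22:-→d23:H2→d24:-→d25:-→d26:-→d27:-→d28:-→d29:-→d30:-→d31:-→d32:H2  best=H2
  add 203.48.0.0/12 -> H1 at depth 12
  add 160.0.0.0/3 -> H0 at depth 3
  add 203.53.16.0/20 -> H1 at depth 20
  add 203.53.0.0/16 -> H2 at depth 16
  add 203.53.17.91/32 -> H1 at depth 32
  add 203.53.17.80/28 -> H2 at depth 28
  ? 30.107.248.177  path d0:-  best=no-route
  add 166.0.0.0/8 -> H2 at depth 8
  ? 166.0.0.37  path d0:-→d1:-→d2:-→d3:H0→d4:-→d5:-→d6:-→d7:-→d8:H2  best=H2
  ? 248.242.50.217  path d0:-→d1:-→d2:-  best=no-route
  ? 203.53.17.91  path d0:-→d1:-→d2:-→d3:-→d4:-→d5:-→d6:-→d7:-→d8:-→d9:-→d10:-→d11:-→d12:H1→d13:-→d14:-→d15:-→d16:H2→d17:-→d18:-→d19:-→d20:H1→d21:-→d22:-→d23:H2→d24:-→d25:-→d26:-→d27:-→d28:H2→d29:-→d30:-→d31:-→d32:H1  best=H1
  - 160.0.0.0/3 clear@3
  - 166.0.0.0/8 clear@8
  ? 203.53.17.81  path d0:-→d1:-→d2:-→d3:-→d4:-→d5:-→d6:-→d7:-→d8:-→d9:-→d10:-→d11:-→d12:H1→d13:-→d14:-→d15:-→d16:H2→d17:-→d18:-→d19:-→d20:H1→d21:-→d22:-→d23:H2→d24:-→d25:-→d26:-→d27:-→d28:H2  best=H2
  add 0.0.0.0/0 -> H0 at depth 0
  - 203.48.0.0/12 clear@12
  add 0.0.0.0/0 -> H0 at depth 0
  - 203.53.16.0/23 clear@23
  ? 203.53.17.80  path d0:H0→d1:-→d2:-→d3:-→d4:-→d5:-→d6:-→d7:-→d8:-→d9:-→d10:-→d11:-→d12:-→d13:-→d14:-→d15:-→d16:H2→d17:-→d18:-→d19:-→d20:H1→d21:-→d22:-→d23:-→d24:-→d25:-→d26:-→d27:-→d28:H2  best=H2
  ? 203.53.16.0  path d0:H0→d1:-→d2:-→d3:-→d4:-→d5:-→d6:-→d7:-→d8:-→d9:-→d10:-→d11:-→d12:-→d13:-→d14:-→d15:-→d16:H2→d17:-→d18:-→d19:-→d20:H1→d21:-→d22:-→d23:-  best=H1
  - 203.53.17.80/28 clear@28
  add 203.48.0.0/12 -> H2 at depth 12

== LOOKUPS ==
["H1","no-route","H1","H1","H1","H2","H2","H2","no-route","H2","no-route","H1","H2","H2","H1"]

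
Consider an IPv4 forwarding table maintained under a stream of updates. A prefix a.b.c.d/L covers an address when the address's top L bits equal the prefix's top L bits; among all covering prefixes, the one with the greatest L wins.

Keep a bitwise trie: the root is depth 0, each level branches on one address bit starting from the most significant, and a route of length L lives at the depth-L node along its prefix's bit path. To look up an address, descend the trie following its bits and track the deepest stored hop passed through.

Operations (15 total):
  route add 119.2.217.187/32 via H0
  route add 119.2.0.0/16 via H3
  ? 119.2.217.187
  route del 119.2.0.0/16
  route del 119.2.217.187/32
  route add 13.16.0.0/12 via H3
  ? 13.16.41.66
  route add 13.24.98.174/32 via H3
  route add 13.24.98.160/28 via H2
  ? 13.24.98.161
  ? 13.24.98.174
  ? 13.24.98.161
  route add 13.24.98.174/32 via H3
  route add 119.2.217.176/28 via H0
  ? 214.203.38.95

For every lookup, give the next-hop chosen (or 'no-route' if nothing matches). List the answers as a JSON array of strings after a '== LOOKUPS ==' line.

Process each operation:
  add 119.2.217.187/32 -> H0 at depth 32
  add 119.2.0.0/16 -> H3 at depth 16
  lookup 119.2.217.187: bits 01110111000000101101100110111011 walk d0:-→d1:-→d2:-→d3:-→d4:-→d5:-→d6:-→d7:-→d8:-→d9:-→d10:-→d11:-→d12:-→d13:-→d14:-→d15:-→d16:H3→d17:-→d18:-→d19:-→d20:-→d21:-→d22:-→d23:-→d24:-→d25:-→d26:-→d27:-→d28:-→d29:-→d30:-→d31:-→d32:H0 -> H0
  del 119.2.0.0/16 (clear depth 16)
  del 119.2.217.187/32 (clear depth 32)
  add 13.16.0.0/12 -> H3 at depth 12
  lookup 13.16.41.66: bits 000011010001 walk d0:-→d1:-→d2:-→d3:-→d4:-→d5:-→d6:-→d7:-→d8:-→d9:-→d10:-→d11:-→d12:H3 -> H3
  add 13.24.98.174/32 -> H3 at depth 32
  add 13.24.98.160/28 -> H2 at depth 28
  lookup 13.24.98.161: bits 0000110100011000011000101010 walk d0:-→d1:-→d2:-→d3:-→d4:-→d5:-→d6:-→d7:-→d8:-→d9:-→d10:-→d11:-→d12:H3→d13:-→d14:-→d15:-→d16:-→d17:-→d18:-→d19:-→d20:-→d21:-→d22:-→d23:-→d24:-→d25:-→d26:-→d27:-→d28:H2 -> H2
  lookup 13.24.98.174: bits 00001101000110000110001010101110 walk d0:-→d1:-→d2:-→d3:-→d4:-→d5:-→d6:-→d7:-→d8:-→d9:-→d10:-→d11:-→d12:H3→d13:-→d14:-→d15:-→d16:-→d17:-→d18:-→d19:-→d20:-→d21:-→d22:-→d23:-→d24:-→d25:-→d26:-→d27:-→d28:H2→d29:-→d30:-→d31:-→d32:H3 -> H3
  lookup 13.24.98.161: bits 0000110100011000011000101010 walk d0:-→d1:-→d2:-→d3:-→d4:-→d5:-→d6:-→d7:-→d8:-→d9:-→d10:-→d11:-→d12:H3→d13:-→d14:-→d15:-→d16:-→d17:-→d18:-→d19:-→d20:-→d21:-→d22:-→d23:-→d24:-→d25:-→d26:-→d27:-→d28:H2 -> H2
  add 13.24.98.174/32 -> H3 at depth 32
  add 119.2.217.176/28 -> H0 at depth 28
  lookup 214.203.38.95: bits ε walk d0:- -> no-route

== LOOKUPS ==
["H0","H3","H2","H3","H2","no-route"]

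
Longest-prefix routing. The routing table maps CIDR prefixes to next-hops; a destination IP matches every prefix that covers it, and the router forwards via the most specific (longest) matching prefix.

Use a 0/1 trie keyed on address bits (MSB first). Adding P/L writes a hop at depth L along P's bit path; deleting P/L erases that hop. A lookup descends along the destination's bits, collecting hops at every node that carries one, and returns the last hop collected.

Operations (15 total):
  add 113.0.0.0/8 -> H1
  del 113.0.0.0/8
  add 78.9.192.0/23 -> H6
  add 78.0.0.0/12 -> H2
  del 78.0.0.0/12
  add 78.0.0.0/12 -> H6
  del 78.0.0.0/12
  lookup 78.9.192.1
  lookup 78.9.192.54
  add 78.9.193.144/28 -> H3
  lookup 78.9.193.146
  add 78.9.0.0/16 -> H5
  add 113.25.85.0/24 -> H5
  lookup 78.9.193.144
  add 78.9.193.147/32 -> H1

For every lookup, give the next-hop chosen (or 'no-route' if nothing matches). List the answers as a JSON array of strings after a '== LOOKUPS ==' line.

Process each operation:
  + 113.0.0.0/8 (H1) depth=8
  - 113.0.0.0/8 clear@8
  + 78.9.192.0/23 (H6) depth=23
  + 78.0.0.0/12 (H2) depth=12
  - 78.0.0.0/12 clear@12
  + 78.0.0.0/12 (H6) depth=12
  - 78.0.0.0/12 clear@12
  ? 78.9.192.1  path d0:-→d1:-→d2:-→d3:-→d4:-→d5:-→d6:-→d7:-→d8:-→d9:-→d10:-→d11:-→d12:-→d13:-→d14:-→d15:-→d16:-→d17:-→d18:-→d19:-→d20:-→d21:-→d22:-→d23:H6  best=H6
  ? 78.9.192.54  path d0:-→d1:-→d2:-→d3:-→d4:-→d5:-→d6:-→d7:-→d8:-→d9:-→d10:-→d11:-→d12:-→d13:-→d14:-→d15:-→d16:-→d17:-→d18:-→d19:-→d20:-→d21:-→d22:-→d23:H6  best=H6
  + 78.9.193.144/28 (H3) depth=28
  ? 78.9.193.146  path d0:-→d1:-→d2:-→d3:-→d4:-→d5:-→d6:-→d7:-→d8:-→d9:-→d10:-→d11:-→d12:-→d13:-→d14:-→d15:-→d16:-→d17:-→d18:-→d19:-→d20:-→d21:-→d22:-→d23:H6→d24:-→d25:-→d26:-→d27:-→d28:H3  best=H3
  + 78.9.0.0/16 (H5) depth=16
  + 113.25.85.0/24 (H5) depth=24
  ? 78.9.193.144  path d0:-→d1:-→d2:-→d3:-→d4:-→d5:-→d6:-→d7:-→d8:-→d9:-→d10:-→d11:-→d12:-→d13:-→d14:-→d15:-→d16:H5→d17:-→d18:-→d19:-→d20:-→d21:-→d22:-→d23:H6→d24:-→d25:-→d26:-→d27:-→d28:H3  best=H3
  + 78.9.193.147/32 (H1) depth=32

== LOOKUPS ==
["H6","H6","H3","H3"]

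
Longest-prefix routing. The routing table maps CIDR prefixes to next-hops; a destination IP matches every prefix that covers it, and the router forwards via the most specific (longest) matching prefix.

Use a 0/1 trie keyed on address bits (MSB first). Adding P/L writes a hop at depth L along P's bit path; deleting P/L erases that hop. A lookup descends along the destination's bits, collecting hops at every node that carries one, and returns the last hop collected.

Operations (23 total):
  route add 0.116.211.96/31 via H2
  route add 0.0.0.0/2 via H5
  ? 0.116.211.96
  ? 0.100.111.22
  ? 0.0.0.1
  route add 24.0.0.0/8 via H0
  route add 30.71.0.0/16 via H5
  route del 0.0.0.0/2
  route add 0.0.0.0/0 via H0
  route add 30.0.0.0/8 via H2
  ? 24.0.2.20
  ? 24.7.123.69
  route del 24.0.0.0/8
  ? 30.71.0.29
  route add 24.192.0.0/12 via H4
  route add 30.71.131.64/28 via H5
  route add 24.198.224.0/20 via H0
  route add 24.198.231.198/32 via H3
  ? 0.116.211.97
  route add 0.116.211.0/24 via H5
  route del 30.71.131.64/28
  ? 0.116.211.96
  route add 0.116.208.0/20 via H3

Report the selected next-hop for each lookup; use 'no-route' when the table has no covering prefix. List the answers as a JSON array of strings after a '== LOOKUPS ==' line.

Apply in order:
  + 0.116.211.96/31 (H2) depth=31
  + 0.0.0.0/2 (H5) depth=2
  Q 0.116.211.96: descend 0000000001110100110100110110000 ; hops seen [H5,H2] ; pick H2
  Q 0.100.111.22: descend 00000000011 ; hops seen [H5] ; pick H5
  Q 0.0.0.1: descend 000000000 ; hops seen [H5] ; pick H5
  + 24.0.0.0/8 (H0) depth=8
  + 30.71.0.0/16 (H5) depth=16
  del 0.0.0.0/2 (clear depth 2)
  + 0.0.0.0/0 (H0) depth=0
  + 30.0.0.0/8 (H2) depth=8
  Q 24.0.2.20: descend 00011000 ; hops seen [H0,H0] ; pick H0
  Q 24.7.123.69: descend 00011000 ; hops seen [H0,H0] ; pick H0
  del 24.0.0.0/8 (clear depth 8)
  Q 30.71.0.29: descend 0001111001000111 ; hops seen [H0,H2,H5] ; pick H5
  + 24.192.0.0/12 (H4) depth=12
  + 30.71.131.64/28 (H5) depth=28
  + 24.198.224.0/20 (H0) depth=20
  + 24.198.231.198/32 (H3) depth=32
  Q 0.116.211.97: descend 0000000001110100110100110110000 ; hops seen [H0,H2] ; pick H2
  + 0.116.211.0/24 (H5) depth=24
  del 30.71.131.64/28 (clear depth 28)
  Q 0.116.211.96: descend 0000000001110100110100110110000 ; hops seen [H0,H5,H2] ; pick H2
  + 0.116.208.0/20 (H3) depth=20

== LOOKUPS ==
["H2","H5","H5","H0","H0","H5","H2","H2"]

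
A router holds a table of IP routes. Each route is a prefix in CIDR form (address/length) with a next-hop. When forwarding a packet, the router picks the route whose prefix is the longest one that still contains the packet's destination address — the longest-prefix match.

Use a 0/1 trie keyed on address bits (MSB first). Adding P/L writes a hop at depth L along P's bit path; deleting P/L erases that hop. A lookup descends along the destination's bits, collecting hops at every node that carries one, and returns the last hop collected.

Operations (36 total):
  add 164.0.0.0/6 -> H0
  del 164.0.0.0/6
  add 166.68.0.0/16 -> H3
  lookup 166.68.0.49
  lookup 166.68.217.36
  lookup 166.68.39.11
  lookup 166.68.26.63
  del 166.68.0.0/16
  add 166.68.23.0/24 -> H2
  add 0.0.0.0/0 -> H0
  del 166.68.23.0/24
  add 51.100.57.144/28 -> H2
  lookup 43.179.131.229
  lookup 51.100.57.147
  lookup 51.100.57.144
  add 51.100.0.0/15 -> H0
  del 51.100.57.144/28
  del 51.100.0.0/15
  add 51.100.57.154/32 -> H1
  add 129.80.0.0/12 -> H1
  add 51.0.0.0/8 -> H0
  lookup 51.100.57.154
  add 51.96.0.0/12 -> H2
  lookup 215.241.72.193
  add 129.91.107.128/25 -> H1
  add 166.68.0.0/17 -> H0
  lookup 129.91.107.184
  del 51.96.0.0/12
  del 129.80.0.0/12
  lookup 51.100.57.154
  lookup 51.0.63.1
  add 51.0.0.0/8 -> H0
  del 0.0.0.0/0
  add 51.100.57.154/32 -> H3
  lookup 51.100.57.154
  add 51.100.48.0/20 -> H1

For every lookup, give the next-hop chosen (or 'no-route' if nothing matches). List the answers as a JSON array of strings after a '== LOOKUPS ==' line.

Trace:
  add 164.0.0.0/6 -> H0 at depth 6
  del 164.0.0.0/6 (clear depth 6)
  add 166.68.0.0/16 -> H3 at depth 16
  Q 166.68.0.49: descend 1010011001000100 ; hops seen [H3] ; pick H3
  Q 166.68.217.36: descend 1010011001000100 ; hops seen [H3] ; pick H3
  Q 166.68.39.11: descend 1010011001000100 ; hops seen [H3] ; pick H3
  Q 166.68.26.63: descend 1010011001000100 ; hops seen [H3] ; pick H3
  del 166.68.0.0/16 (clear depth 16)
  add 166.68.23.0/24 -> H2 at depth 24
  add 0.0.0.0/0 -> H0 at depth 0
  del 166.68.23.0/24 (clear depth 24)
  add 51.100.57.144/28 -> H2 at depth 28
  Q 43.179.131.229: descend 001 ; hops seen [H0] ; pick H0
  Q 51.100.57.147: descend 0011001101100100001110011001 ; hops seen [H0,H2] ; pick H2
  Q 51.100.57.144: descend 0011001101100100001110011001 ; hops seen [H0,H2] ; pick H2
  add 51.100.0.0/15 -> H0 at depth 15
  del 51.100.57.144/28 (clear depth 28)
  del 51.100.0.0/15 (clear depth 15)
  add 51.100.57.154/32 -> H1 at depth 32
  add 129.80.0.0/12 -> H1 at depth 12
  add 51.0.0.0/8 -> H0 at depth 8
  Q 51.100.57.154: descend 00110011011001000011100110011010 ; hops seen [H0,H0,H1] ; pick H1
  add 51.96.0.0/12 -> H2 at depth 12
  Q 215.241.72.193: descend 1 ; hops seen [H0] ; pick H0
  add 129.91.107.128/25 -> H1 at depth 25
  add 166.68.0.0/17 -> H0 at depth 17
  Q 129.91.107.184: descend 1000000101011011011010111 ; hops seen [H0,H1,H1] ; pick H1
  del 51.96.0.0/12 (clear depth 12)
  del 129.80.0.0/12 (clear depth 12)
  Q 51.100.57.154: descend 00110011011001000011100110011010 ; hops seen [H0,H0,H1] ; pick H1
  Q 51.0.63.1: descend 001100110 ; hops seen [H0,H0] ; pick H0
  add 51.0.0.0/8 -> H0 at depth 8
  del 0.0.0.0/0 (clear depth 0)
  add 51.100.57.154/32 -> H3 at depth 32
  Q 51.100.57.154: descend 00110011011001000011100110011010 ; hops seen [H0,H3] ; pick H3
  add 51.100.48.0/20 -> H1 at depth 20

== LOOKUPS ==
["H3","H3","H3","H3","H0","H2","H2","H1","H0","H1","H1","H0","H3"]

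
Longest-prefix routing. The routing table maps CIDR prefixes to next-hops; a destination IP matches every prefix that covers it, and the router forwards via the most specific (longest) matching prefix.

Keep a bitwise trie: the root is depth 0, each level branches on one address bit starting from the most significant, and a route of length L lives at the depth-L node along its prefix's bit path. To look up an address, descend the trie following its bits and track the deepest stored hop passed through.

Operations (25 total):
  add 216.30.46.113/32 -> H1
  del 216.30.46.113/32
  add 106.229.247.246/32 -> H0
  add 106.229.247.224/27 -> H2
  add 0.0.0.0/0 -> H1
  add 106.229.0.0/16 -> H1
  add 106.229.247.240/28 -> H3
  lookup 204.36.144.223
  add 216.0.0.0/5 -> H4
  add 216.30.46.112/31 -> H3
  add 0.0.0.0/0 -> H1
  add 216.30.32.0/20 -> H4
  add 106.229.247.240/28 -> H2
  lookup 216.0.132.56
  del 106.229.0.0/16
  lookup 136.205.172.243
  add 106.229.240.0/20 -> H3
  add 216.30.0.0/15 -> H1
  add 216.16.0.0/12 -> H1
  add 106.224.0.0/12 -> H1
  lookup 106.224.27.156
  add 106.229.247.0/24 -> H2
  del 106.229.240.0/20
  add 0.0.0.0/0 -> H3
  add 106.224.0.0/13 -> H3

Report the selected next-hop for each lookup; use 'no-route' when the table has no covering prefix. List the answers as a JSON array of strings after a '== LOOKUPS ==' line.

Process each operation:
  + 216.30.46.113/32 (H1) depth=32
  - 216.30.46.113/32 clear@32
  + 106.229.247.246/32 (H0) depth=32
  + 106.229.247.224/27 (H2) depth=27
  + 0.0.0.0/0 (H1) depth=0
  + 106.229.0.0/16 (H1) depth=16
  + 106.229.247.240/28 (H3) depth=28
  Q 204.36.144.223: descend 110 ; hops seen [H1] ; pick H1
  + 216.0.0.0/5 (H4) depth=5
  + 216.30.46.112/31 (H3) depth=31
  + 0.0.0.0/0 (H1) depth=0
  + 216.30.32.0/20 (H4) depth=20
  + 106.229.247.240/28 (H2) depth=28
  Q 216.0.132.56: descend 11011000000 ; hops seen [H1,H4] ; pick H4
  - 106.229.0.0/16 clear@16
  Q 136.205.172.243: descend 1 ; hops seen [H1] ; pick H1
  + 106.229.240.0/20 (H3) depth=20
  + 216.30.0.0/15 (H1) depth=15
  + 216.16.0.0/12 (H1) depth=12
  + 106.224.0.0/12 (H1) depth=12
  Q 106.224.27.156: descend 0110101011100 ; hops seen [H1,H1] ; pick H1
  + 106.229.247.0/24 (H2) depth=24
  - 106.229.240.0/20 clear@20
  + 0.0.0.0/0 (H3) depth=0
  + 106.224.0.0/13 (H3) depth=13

== LOOKUPS ==
["H1","H4","H1","H1"]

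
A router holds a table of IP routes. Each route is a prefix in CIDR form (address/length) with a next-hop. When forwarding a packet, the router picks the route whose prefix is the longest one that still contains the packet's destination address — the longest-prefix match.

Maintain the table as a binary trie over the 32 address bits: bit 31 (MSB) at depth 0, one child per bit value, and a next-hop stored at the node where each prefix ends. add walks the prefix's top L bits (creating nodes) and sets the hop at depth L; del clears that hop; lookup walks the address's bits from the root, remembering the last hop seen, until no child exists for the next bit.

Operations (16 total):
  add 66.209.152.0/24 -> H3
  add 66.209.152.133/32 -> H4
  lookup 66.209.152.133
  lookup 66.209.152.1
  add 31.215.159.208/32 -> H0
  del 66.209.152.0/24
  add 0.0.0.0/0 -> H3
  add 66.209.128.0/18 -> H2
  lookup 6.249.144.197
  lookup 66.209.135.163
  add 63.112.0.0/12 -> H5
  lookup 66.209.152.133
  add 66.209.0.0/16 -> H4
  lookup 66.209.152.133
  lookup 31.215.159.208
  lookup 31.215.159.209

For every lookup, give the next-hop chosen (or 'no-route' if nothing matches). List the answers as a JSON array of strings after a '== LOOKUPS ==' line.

Process each operation:
  add 66.209.152.0/24 -> H3 at depth 24
  add 66.209.152.133/32 -> H4 at depth 32
  Q 66.209.152.133: descend 01000010110100011001100010000101 ; hops seen [H3,H4] ; pick H4
  Q 66.209.152.1: descend 010000101101000110011000 ; hops seen [H3] ; pick H3
  add 31.215.159.208/32 -> H0 at depth 32
  del 66.209.152.0/24 (clear depth 24)
  add 0.0.0.0/0 -> H3 at depth 0
  add 66.209.128.0/18 -> H2 at depth 18
  Q 6.249.144.197: descend 000 ; hops seen [H3] ; pick H3
  Q 66.209.135.163: descend 0100001011010001100 ; hops seen [H3,H2] ; pick H2
  add 63.112.0.0/12 -> H5 at depth 12
  Q 66.209.152.133: descend 01000010110100011001100010000101 ; hops seen [H3,H2,H4] ; pick H4
  add 66.209.0.0/16 -> H4 at depth 16
  Q 66.209.152.133: descend 01000010110100011001100010000101 ; hops seen [H3,H4,H2,H4] ; pick H4
  Q 31.215.159.208: descend 00011111110101111001111111010000 ; hops seen [H3,H0] ; pick H0
  Q 31.215.159.209: descend 0001111111010111100111111101000 ; hops seen [H3] ; pick H3

== LOOKUPS ==
["H4","H3","H3","H2","H4","H4","H0","H3"]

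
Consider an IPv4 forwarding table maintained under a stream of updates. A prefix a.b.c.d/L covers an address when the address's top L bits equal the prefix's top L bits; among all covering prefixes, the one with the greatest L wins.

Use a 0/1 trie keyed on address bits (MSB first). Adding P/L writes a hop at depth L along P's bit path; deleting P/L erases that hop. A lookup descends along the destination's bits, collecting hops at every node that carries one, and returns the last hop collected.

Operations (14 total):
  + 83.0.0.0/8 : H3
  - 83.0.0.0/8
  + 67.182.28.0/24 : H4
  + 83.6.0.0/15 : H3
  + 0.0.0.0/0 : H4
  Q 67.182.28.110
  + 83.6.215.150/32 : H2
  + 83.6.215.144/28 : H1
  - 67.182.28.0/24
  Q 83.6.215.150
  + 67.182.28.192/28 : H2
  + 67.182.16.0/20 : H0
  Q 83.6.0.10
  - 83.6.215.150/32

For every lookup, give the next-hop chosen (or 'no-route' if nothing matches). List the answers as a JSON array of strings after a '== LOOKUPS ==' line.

Apply in order:
  + 83.0.0.0/8 (H3) depth=8
  del 83.0.0.0/8 (clear depth 8)
  + 67.182.28.0/24 (H4) depth=24
  + 83.6.0.0/15 (H3) depth=15
  + 0.0.0.0/0 (H4) depth=0
  Q 67.182.28.110: descend 010000111011011000011100 ; hops seen [H4,H4] ; pick H4
  + 83.6.215.150/32 (H2) depth=32
  + 83.6.215.144/28 (H1) depth=28
  del 67.182.28.0/24 (clear depth 24)
  Q 83.6.215.150: descend 01010011000001101101011110010110 ; hops seen [H4,H3,H1,H2] ; pick H2
  + 67.182.28.192/28 (H2) depth=28
  + 67.182.16.0/20 (H0) depth=20
  Q 83.6.0.10: descend 0101001100000110 ; hops seen [H4,H3] ; pick H3
  del 83.6.215.150/32 (clear depth 32)

== LOOKUPS ==
["H4","H2","H3"]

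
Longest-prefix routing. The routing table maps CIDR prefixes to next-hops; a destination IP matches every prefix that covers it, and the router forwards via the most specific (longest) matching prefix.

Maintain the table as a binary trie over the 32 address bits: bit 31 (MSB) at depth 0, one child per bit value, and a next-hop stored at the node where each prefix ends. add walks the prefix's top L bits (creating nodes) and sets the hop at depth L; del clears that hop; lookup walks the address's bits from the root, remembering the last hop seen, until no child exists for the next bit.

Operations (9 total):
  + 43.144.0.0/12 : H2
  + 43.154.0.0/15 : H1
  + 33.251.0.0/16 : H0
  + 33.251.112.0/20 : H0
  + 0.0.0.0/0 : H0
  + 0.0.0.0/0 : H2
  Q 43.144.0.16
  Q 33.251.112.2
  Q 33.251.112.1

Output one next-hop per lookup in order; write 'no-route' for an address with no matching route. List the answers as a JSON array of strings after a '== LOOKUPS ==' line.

Apply in order:
  + 43.144.0.0/12 (H2) depth=12
  + 43.154.0.0/15 (H1) depth=15
  + 33.251.0.0/16 (H0) depth=16
  + 33.251.112.0/20 (H0) depth=20
  + 0.0.0.0/0 (H0) depth=0
  + 0.0.0.0/0 (H2) depth=0
  lookup 43.144.0.16: bits 001010111001 walk d0:H2→d1:-→d2:-→d3:-→d4:-→d5:-→d6:-→d7:-→d8:-→d9:-→d10:-→d11:-→d12:H2 -> H2
  lookup 33.251.112.2: bits 00100001111110110111 walk d0:H2→d1:-→d2:-→d3:-→d4:-→d5:-→d6:-→d7:-→d8:-→d9:-→d10:-→d11:-→d12:-→d13:-→d14:-→d15:-→d16:H0→d17:-→d18:-→d19:-→d20:H0 -> H0
  lookup 33.251.112.1: bits 00100001111110110111 walk d0:H2→d1:-→d2:-→d3:-→d4:-→d5:-→d6:-→d7:-→d8:-→d9:-→d10:-→d11:-→d12:-→d13:-→d14:-→d15:-→d16:H0→d17:-→d18:-→d19:-→d20:H0 -> H0

== LOOKUPS ==
["H2","H0","H0"]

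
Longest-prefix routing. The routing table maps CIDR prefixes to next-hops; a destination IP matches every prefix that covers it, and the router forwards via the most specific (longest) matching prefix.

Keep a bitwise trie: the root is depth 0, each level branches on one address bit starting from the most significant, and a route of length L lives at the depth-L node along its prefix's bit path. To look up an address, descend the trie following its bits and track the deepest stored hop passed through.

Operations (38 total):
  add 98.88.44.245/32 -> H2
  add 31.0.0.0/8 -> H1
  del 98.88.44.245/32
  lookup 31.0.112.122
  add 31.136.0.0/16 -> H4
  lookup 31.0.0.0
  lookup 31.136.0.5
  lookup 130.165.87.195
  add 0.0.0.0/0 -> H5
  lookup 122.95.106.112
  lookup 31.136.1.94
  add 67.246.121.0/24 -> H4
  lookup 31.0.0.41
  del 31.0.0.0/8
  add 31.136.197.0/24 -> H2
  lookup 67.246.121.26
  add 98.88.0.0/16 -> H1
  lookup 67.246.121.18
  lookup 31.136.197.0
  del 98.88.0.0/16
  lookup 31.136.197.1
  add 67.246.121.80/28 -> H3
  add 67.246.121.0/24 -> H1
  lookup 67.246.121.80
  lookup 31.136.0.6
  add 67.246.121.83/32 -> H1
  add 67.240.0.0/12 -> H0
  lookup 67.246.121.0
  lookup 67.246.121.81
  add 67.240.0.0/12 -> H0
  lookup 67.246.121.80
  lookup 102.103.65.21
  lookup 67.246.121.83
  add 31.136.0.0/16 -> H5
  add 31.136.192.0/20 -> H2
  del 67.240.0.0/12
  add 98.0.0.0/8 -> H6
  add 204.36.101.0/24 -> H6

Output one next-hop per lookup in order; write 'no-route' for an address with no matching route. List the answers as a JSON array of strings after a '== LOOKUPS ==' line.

Process each operation:
  add 98.88.44.245/32 -> H2 at depth 32
  add 31.0.0.0/8 -> H1 at depth 8
  - 98.88.44.245/32 clear@32
  lookup 31.0.112.122: bits 00011111 walk d0:-→d1:-→d2:-→d3:-→d4:-→d5:-→d6:-→d7:-→d8:H1 -> H1
  add 31.136.0.0/16 -> H4 at depth 16
  lookup 31.0.0.0: bits 00011111 walk d0:-→d1:-→d2:-→d3:-→d4:-→d5:-→d6:-→d7:-→d8:H1 -> H1
  lookup 31.136.0.5: bits 0001111110001000 walk d0:-→d1:-→d2:-→d3:-→d4:-→d5:-→d6:-→d7:-→d8:H1→d9:-→d10:-→d11:-→d12:-→d13:-→d14:-→d15:-→d16:H4 -> H4
  lookup 130.165.87.195: bits ε walk d0:- -> no-route
  add 0.0.0.0/0 -> H5 at depth 0
  lookup 122.95.106.112: bits 011 walk d0:H5→d1:-→d2:-→d3:- -> H5
  lookup 31.136.1.94: bits 0001111110001000 walk d0:H5→d1:-→d2:-→d3:-→d4:-→d5:-→d6:-→d7:-→d8:H1→d9:-→d10:-→d11:-→d12:-→d13:-→d14:-→d15:-→d16:H4 -> H4
  add 67.246.121.0/24 -> H4 at depth 24
  lookup 31.0.0.41: bits 00011111 walk d0:H5→d1:-→d2:-→d3:-→d4:-→d5:-→d6:-→d7:-→d8:H1 -> H1
  - 31.0.0.0/8 clear@8
  add 31.136.197.0/24 -> H2 at depth 24
  lookup 67.246.121.26: bits 010000111111011001111001 walk d0:H5→d1:-→d2:-→d3:-→d4:-→d5:-→d6:-→d7:-→d8:-→d9:-→d10:-→d11:-→d12:-→d13:-→d14:-→d15:-→d16:-→d17:-→d18:-→d19:-→d20:-→d21:-→d22:-→d23:-→d24:H4 -> H4
  add 98.88.0.0/16 -> H1 at depth 16
  lookup 67.246.121.18: bits 010000111111011001111001 walk d0:H5→d1:-→d2:-→d3:-→d4:-→d5:-→d6:-→d7:-→d8:-→d9:-→d10:-→d11:-→d12:-→d13:-→d14:-→d15:-→d16:-→d17:-→d18:-→d19:-→d20:-→d21:-→d22:-→d23:-→d24:H4 -> H4
  lookup 31.136.197.0: bits 000111111000100011000101 walk d0:H5→d1:-→d2:-→d3:-→d4:-→d5:-→d6:-→d7:-→d8:-→d9:-→d10:-→d11:-→d12:-→d13:-→d14:-→d15:-→d16:H4→d17:-→d18:-→d19:-→d20:-→d21:-→d22:-→d23:-→d24:H2 -> H2
  - 98.88.0.0/16 clear@16
  lookup 31.136.197.1: bits 000111111000100011000101 walk d0:H5→d1:-→d2:-→d3:-→d4:-→d5:-→d6:-→d7:-→d8:-→d9:-→d10:-→d11:-→d12:-→d13:-→d14:-→d15:-→d16:H4→d17:-→d18:-→d19:-→d20:-→d21:-→d22:-→d23:-→d24:H2 -> H2
  add 67.246.121.80/28 -> H3 at depth 28
  add 67.246.121.0/24 -> H1 at depth 24
  lookup 67.246.121.80: bits 0100001111110110011110010101 walk d0:H5→d1:-→d2:-→d3:-→d4:-→d5:-→d6:-→d7:-→d8:-→d9:-→d10:-→d11:-→d12:-→d13:-→d14:-→d15:-→d16:-→d17:-→d18:-→d19:-→d20:-→d21:-→d22:-→d23:-→d24:H1→d25:-→d26:-→d27:-→d28:H3 -> H3
  lookup 31.136.0.6: bits 0001111110001000 walk d0:H5→d1:-→d2:-→d3:-→d4:-→d5:-→d6:-→d7:-→d8:-→d9:-→d10:-→d11:-→d12:-→d13:-→d14:-→d15:-→d16:H4 -> H4
  add 67.246.121.83/32 -> H1 at depth 32
  add 67.240.0.0/12 -> H0 at depth 12
  lookup 67.246.121.0: bits 0100001111110110011110010 walk d0:H5→d1:-→d2:-→d3:-→d4:-→d5:-→d6:-→d7:-→d8:-→d9:-→d10:-→d11:-→d12:H0→d13:-→d14:-→d15:-→d16:-→d17:-→d18:-→d19:-→d20:-→d21:-→d22:-→d23:-→d24:H1→d25:- -> H1
  lookup 67.246.121.81: bits 010000111111011001111001010100 walk d0:H5→d1:-→d2:-→d3:-→d4:-→d5:-→d6:-→d7:-→d8:-→d9:-→d10:-→d11:-→d12:H0→d13:-→d14:-→d15:-→d16:-→d17:-→d18:-→d19:-→d20:-→d21:-→d22:-→d23:-→d24:H1→d25:-→d26:-→d27:-→d28:H3→d29:-→d30:- -> H3
  add 67.240.0.0/12 -> H0 at depth 12
  lookup 67.246.121.80: bits 010000111111011001111001010100 walk d0:H5→d1:-→d2:-→d3:-→d4:-→d5:-→d6:-→d7:-→d8:-→d9:-→d10:-→d11:-→d12:H0→d13:-→d14:-→d15:-→d16:-→d17:-→d18:-→d19:-→d20:-→d21:-→d22:-→d23:-→d24:H1→d25:-→d26:-→d27:-→d28:H3→d29:-→d30:- -> H3
  lookup 102.103.65.21: bits 01100 walk d0:H5→d1:-→d2:-→d3:-→d4:-→d5:- -> H5
  lookup 67.246.121.83: bits 01000011111101100111100101010011 walk d0:H5→d1:-→d2:-→d3:-→d4:-→d5:-→d6:-→d7:-→d8:-→d9:-→d10:-→d11:-→d12:H0→d13:-→d14:-→d15:-→d16:-→d17:-→d18:-→d19:-→d20:-→d21:-→d22:-→d23:-→d24:H1→d25:-→d26:-→d27:-→d28:H3→d29:-→d30:-→d31:-→d32:H1 -> H1
  add 31.136.0.0/16 -> H5 at depth 16
  add 31.136.192.0/20 -> H2 at depth 20
  - 67.240.0.0/12 clear@12
  add 98.0.0.0/8 -> H6 at depth 8
  add 204.36.101.0/24 -> H6 at depth 24

== LOOKUPS ==
["H1","H1","H4","no-route","H5","H4","H1","H4","H4","H2","H2","H3","H4","H1","H3","H3","H5","H1"]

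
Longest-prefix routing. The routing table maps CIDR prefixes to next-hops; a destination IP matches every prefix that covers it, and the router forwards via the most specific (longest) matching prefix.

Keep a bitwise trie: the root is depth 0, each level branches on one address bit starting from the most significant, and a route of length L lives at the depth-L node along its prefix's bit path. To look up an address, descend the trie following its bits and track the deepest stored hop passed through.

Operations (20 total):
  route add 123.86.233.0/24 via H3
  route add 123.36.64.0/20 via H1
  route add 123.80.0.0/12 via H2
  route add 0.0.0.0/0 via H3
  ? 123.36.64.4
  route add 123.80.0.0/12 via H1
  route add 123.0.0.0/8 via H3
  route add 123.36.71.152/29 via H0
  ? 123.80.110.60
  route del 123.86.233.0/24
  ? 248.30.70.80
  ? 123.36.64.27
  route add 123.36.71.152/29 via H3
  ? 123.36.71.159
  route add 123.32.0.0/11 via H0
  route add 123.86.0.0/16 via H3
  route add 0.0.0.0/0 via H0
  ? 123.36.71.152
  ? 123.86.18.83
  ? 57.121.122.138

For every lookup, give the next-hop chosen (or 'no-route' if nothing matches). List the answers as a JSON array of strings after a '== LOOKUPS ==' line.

Process each operation:
  + 123.86.233.0/24 (H3) depth=24
  + 123.36.64.0/20 (H1) depth=20
  + 123.80.0.0/12 (H2) depth=12
  + 0.0.0.0/0 (H3) depth=0
  Q 123.36.64.4: descend 01111011001001000100 ; hops seen [H3,H1] ; pick H1
  + 123.80.0.0/12 (H1) depth=12
  + 123.0.0.0/8 (H3) depth=8
  + 123.36.71.152/29 (H0) depth=29
  Q 123.80.110.60: descend 0111101101010 ; hops seen [H3,H3,H1] ; pick H1
  del 123.86.233.0/24 (clear depth 24)
  Q 248.30.70.80: descend ε ; hops seen [H3] ; pick H3
  Q 123.36.64.27: descend 011110110010010001000 ; hops seen [H3,H3,H1] ; pick H1
  + 123.36.71.152/29 (H3) depth=29
  Q 123.36.71.159: descend 01111011001001000100011110011 ; hops seen [H3,H3,H1,H3] ; pick H3
  + 123.32.0.0/11 (H0) depth=11
  + 123.86.0.0/16 (H3) depth=16
  + 0.0.0.0/0 (H0) depth=0
  Q 123.36.71.152: descend 01111011001001000100011110011 ; hops seen [H0,H3,H0,H1,H3] ; pick H3
  Q 123.86.18.83: descend 0111101101010110 ; hops seen [H0,H3,H1,H3] ; pick H3
  Q 57.121.122.138: descend 0 ; hops seen [H0] ; pick H0

== LOOKUPS ==
["H1","H1","H3","H1","H3","H3","H3","H0"]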